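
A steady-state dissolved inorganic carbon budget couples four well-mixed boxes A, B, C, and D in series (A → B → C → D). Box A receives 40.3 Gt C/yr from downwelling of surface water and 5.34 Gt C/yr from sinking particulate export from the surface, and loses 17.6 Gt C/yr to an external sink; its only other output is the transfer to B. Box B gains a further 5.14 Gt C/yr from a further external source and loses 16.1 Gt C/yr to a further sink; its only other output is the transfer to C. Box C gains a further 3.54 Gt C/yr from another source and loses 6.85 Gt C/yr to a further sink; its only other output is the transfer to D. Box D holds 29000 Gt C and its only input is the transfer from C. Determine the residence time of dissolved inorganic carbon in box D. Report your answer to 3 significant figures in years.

Box A: F(A→B) = (40.3 + 5.34) − 17.6 = 28.040 Gt C/yr.
Box B: F(B→C) = (28.040 + 5.14) − 16.1 = 17.080 Gt C/yr.
Box C: F(C→D) = (17.080 + 3.54) − 6.85 = 13.770 Gt C/yr.
Box D throughput = its input = 13.770 Gt C/yr; τ = 29000 / 13.770 = 2106 yr.

2110 yr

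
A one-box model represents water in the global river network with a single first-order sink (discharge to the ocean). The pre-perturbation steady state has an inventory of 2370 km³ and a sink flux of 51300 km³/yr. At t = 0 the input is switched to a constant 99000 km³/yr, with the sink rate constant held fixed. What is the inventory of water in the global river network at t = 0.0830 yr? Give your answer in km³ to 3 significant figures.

4210 km³

τ = M₀/F₀ = 2370/51300 = 0.04620 yr; rate constant k = 1/τ.
New steady state M_∞ = F₁/k = F₁·τ = 99000 × 0.04620 = 4573.7 km³.
M(t) = M_∞ + (M₀ − M_∞)·e^(−t/τ); t/τ = 0.0830/0.04620 = 1.797, so e^(−t/τ) = 0.1659.
M(t) = 4573.7 − 2204 × 0.1659 = 4208.2 km³.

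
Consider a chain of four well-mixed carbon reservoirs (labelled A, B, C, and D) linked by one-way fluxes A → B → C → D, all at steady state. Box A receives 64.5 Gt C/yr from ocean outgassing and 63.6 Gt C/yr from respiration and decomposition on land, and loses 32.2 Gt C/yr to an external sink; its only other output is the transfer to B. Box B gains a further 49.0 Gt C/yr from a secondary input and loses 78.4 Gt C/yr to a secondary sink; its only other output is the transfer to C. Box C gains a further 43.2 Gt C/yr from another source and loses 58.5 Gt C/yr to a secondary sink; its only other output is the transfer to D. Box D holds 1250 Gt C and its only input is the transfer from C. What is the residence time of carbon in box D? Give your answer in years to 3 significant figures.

24.4 yr

Box A: F(A→B) = (64.5 + 63.6) − 32.2 = 95.900 Gt C/yr.
Box B: F(B→C) = (95.900 + 49.0) − 78.4 = 66.500 Gt C/yr.
Box C: F(C→D) = (66.500 + 43.2) − 58.5 = 51.200 Gt C/yr.
Box D throughput = its input = 51.200 Gt C/yr; τ = 1250 / 51.200 = 24.41 yr.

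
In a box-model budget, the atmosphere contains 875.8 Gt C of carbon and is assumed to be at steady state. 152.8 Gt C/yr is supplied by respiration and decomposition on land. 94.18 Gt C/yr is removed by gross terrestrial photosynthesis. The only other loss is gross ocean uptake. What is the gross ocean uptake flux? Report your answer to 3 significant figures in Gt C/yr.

At steady state ΣF_in = ΣF_out.
ΣF_in = 152.80 Gt C/yr.
Gross ocean uptake flux = ΣF_in − (94.18) = 152.80 − 94.18 = 58.62 Gt C/yr.

58.6 Gt C/yr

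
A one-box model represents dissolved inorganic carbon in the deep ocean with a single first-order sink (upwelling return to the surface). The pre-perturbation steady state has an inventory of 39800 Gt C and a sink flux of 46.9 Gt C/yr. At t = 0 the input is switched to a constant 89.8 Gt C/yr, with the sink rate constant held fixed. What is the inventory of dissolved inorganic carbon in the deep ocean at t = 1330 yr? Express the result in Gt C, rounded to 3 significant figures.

68600 Gt C

The sink rate constant is k = F₀/M₀ = 46.9/39800 = 0.001178 yr⁻¹.
Solving dM/dt = F₁ − kM with M(0) = M₀ gives M(t) = F₁/k + (M₀ − F₁/k)·e^(−kt).
F₁/k = 89.8/0.001178 = 76206 Gt C; kt = 0.001178 × 1330 = 1.567, e^(−kt) = 0.2086.
M(1330) = 76206 + (39800 − 76206) × 0.2086 = 76206 − 7595 = 68611 Gt C.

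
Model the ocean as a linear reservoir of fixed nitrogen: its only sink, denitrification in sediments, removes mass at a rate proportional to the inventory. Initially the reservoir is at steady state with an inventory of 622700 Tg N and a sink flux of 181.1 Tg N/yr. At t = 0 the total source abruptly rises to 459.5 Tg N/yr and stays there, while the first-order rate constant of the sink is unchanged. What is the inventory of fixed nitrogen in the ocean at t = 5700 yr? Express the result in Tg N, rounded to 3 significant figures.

τ = M₀/F₀ = 622700/181.1 = 3438 yr; rate constant k = 1/τ.
New steady state M_∞ = F₁/k = F₁·τ = 459.5 × 3438 = 1.5800×10^6 Tg N.
M(t) = M_∞ + (M₀ − M_∞)·e^(−t/τ); t/τ = 5700/3438 = 1.658, so e^(−t/τ) = 0.1906.
M(t) = 1.5800×10^6 − 957300 × 0.1906 = 1.3975×10^6 Tg N.

1.40×10^6 Tg N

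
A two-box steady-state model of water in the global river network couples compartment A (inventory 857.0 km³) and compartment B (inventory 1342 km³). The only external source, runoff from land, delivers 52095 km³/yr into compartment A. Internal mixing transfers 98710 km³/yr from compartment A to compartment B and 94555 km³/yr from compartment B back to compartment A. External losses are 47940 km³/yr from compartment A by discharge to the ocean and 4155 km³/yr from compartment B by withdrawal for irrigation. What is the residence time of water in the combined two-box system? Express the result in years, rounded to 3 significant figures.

0.0422 yr

Treat the two boxes together as one reservoir: the mixing fluxes between them are internal recycling, so τ = ΣM / Σ(external losses).
M_total = 857.0 + 1342 = 2199.0 km³.
ΣF_external_out = 47940 + 4155 = 52095 km³/yr.
τ = M_total / ΣF_ext = 2199.0 / 52095 = 0.04221 yr.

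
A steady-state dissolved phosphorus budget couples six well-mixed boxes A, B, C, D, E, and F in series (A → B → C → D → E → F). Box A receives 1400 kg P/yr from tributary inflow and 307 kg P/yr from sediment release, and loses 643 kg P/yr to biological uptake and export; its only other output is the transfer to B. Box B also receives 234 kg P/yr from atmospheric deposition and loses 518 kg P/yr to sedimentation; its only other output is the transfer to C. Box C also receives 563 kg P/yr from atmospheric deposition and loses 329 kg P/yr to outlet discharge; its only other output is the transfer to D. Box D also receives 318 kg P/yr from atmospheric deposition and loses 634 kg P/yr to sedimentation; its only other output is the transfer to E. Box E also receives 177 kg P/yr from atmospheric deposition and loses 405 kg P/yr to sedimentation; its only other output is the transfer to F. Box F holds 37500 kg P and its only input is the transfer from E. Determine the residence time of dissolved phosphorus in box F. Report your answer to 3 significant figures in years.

79.8 yr

Box A: F(A→B) = (1400 + 307) − 643 = 1064.0 kg P/yr.
Box B: F(B→C) = (1064.0 + 234) − 518 = 780.00 kg P/yr.
Box C: F(C→D) = (780.00 + 563) − 329 = 1014.0 kg P/yr.
Box D: F(D→E) = (1014.0 + 318) − 634 = 698.00 kg P/yr.
Box E: F(E→F) = (698.00 + 177) − 405 = 470.00 kg P/yr.
Box F throughput = its input = 470.00 kg P/yr; τ = 37500 / 470.00 = 79.79 yr.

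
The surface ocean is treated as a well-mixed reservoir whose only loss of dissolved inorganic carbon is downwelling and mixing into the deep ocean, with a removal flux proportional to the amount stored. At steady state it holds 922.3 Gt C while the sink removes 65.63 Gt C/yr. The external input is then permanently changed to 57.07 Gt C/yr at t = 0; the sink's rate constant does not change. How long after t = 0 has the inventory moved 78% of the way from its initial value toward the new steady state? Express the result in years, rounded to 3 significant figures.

21.3 yr

τ = M₀/F₀ = 922.3/65.63 = 14.05 yr.
The remaining gap fraction is e^(−t/τ); 78% covered ⇒ e^(−t/τ) = 0.220.
t = −τ ln(0.220) = 14.05 × 1.514 = 21.28 yr.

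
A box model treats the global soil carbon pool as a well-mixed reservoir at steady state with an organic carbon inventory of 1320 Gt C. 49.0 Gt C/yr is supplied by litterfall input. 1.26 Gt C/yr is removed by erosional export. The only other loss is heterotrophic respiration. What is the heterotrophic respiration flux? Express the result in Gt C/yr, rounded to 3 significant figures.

47.7 Gt C/yr

At steady state ΣF_in = ΣF_out.
ΣF_in = 49.000 Gt C/yr.
Heterotrophic respiration flux = ΣF_in − (1.26) = 49.000 − 1.260 = 47.74 Gt C/yr.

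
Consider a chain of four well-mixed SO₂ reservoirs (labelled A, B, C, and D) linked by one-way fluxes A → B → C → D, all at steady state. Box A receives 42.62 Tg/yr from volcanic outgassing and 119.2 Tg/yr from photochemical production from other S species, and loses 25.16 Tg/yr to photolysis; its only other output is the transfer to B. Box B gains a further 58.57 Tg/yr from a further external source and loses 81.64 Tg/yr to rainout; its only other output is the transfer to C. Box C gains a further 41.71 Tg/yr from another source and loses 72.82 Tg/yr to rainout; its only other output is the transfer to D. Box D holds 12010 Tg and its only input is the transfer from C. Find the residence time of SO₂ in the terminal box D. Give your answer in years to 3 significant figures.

Box A: F(A→B) = (42.62 + 119.2) − 25.16 = 136.66 Tg/yr.
Box B: F(B→C) = (136.66 + 58.57) − 81.64 = 113.59 Tg/yr.
Box C: F(C→D) = (113.59 + 41.71) − 72.82 = 82.480 Tg/yr.
Box D throughput = its input = 82.480 Tg/yr; τ = 12010 / 82.480 = 145.6 yr.

146 yr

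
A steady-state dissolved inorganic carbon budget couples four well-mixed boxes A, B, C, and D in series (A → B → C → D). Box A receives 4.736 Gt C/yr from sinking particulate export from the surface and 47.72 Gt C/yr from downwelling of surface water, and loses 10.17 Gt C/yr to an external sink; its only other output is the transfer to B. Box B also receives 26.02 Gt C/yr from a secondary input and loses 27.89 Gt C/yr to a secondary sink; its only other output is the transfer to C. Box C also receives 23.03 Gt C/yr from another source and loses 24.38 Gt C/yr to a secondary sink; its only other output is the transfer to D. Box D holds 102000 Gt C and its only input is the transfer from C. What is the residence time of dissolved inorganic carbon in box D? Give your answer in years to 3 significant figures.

2610 yr

Box A: F(A→B) = (4.736 + 47.72) − 10.17 = 42.286 Gt C/yr.
Box B: F(B→C) = (42.286 + 26.02) − 27.89 = 40.416 Gt C/yr.
Box C: F(C→D) = (40.416 + 23.03) − 24.38 = 39.066 Gt C/yr.
Box D throughput = its input = 39.066 Gt C/yr; τ = 102000 / 39.066 = 2611 yr.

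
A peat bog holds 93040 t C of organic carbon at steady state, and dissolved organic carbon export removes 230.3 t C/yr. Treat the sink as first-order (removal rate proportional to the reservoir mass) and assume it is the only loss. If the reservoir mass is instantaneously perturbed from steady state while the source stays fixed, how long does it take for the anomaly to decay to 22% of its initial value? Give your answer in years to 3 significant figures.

612 yr

For a linear reservoir the anomaly decays as exp(−t/τ) with τ = M/F = 93040/230.3 = 404.0 yr.
exp(−t/τ) = 0.22 ⇒ t = −τ ln(0.22) = 404.0 × 1.514 = 611.7 yr.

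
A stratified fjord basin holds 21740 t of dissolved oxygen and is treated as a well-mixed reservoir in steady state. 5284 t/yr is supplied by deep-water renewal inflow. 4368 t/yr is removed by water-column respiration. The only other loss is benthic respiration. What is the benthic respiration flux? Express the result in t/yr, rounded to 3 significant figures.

At steady state ΣF_in = ΣF_out.
ΣF_in = 5284.0 t/yr.
Benthic respiration flux = ΣF_in − (4368) = 5284.0 − 4368 = 916.0 t/yr.

916 t/yr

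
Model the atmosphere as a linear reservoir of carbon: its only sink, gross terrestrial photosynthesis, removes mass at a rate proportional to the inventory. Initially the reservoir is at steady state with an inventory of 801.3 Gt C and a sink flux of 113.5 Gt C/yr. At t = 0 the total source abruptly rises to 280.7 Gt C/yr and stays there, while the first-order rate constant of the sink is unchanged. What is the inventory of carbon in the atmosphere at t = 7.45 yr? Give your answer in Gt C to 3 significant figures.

τ = M₀/F₀ = 801.3/113.5 = 7.060 yr; rate constant k = 1/τ.
New steady state M_∞ = F₁/k = F₁·τ = 280.7 × 7.060 = 1981.7 Gt C.
M(t) = M_∞ + (M₀ − M_∞)·e^(−t/τ); t/τ = 7.45/7.060 = 1.055, so e^(−t/τ) = 0.3481.
M(t) = 1981.7 − 1180 × 0.3481 = 1570.8 Gt C.

1570 Gt C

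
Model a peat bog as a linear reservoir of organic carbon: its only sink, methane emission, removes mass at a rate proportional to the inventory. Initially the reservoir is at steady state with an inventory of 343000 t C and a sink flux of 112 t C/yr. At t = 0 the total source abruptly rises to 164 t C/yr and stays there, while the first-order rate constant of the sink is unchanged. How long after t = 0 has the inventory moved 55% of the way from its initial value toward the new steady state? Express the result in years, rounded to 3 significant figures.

τ = M₀/F₀ = 343000/112 = 3062 yr.
The remaining gap fraction is e^(−t/τ); 55% covered ⇒ e^(−t/τ) = 0.450.
t = −τ ln(0.450) = 3062 × 0.7985 = 2445 yr.

2450 yr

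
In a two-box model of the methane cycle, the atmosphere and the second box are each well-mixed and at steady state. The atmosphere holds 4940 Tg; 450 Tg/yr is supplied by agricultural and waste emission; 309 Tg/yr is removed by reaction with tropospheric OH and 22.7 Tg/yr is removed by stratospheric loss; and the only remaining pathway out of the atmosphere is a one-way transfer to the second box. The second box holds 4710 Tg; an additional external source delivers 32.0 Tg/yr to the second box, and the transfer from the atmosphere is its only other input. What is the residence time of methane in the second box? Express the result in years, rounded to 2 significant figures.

Balance the atmosphere: ΣF_in = 450.00 Tg/yr.
Transfer to the second box = ΣF_in − (309 + 22.7) = 118.30 Tg/yr.
Total input to the second box = 118.30 + 32.0 = 150.30 Tg/yr; at steady state this equals its total output.
τ = M / F = 4710 / 150.30 = 31.34 yr.

31 yr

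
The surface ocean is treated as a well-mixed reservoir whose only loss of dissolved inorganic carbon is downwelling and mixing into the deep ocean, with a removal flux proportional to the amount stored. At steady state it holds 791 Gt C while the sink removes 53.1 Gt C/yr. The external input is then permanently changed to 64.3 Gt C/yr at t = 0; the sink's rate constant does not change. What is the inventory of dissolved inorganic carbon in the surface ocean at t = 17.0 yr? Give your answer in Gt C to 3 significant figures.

905 Gt C

Residence time τ = M₀/F₀ = 14.90 yr. The eventual steady state is M_∞ = M₀·(F₁/F₀) = 791 × 64.3/53.1 = 957.84 Gt C.
The anomaly ΔM(t) = M(t) − M_∞ decays as ΔM₀·e^(−t/τ) with ΔM₀ = 791 − 957.84 = −166.8 Gt C.
At t = 17.0 yr, e^(−t/τ) = e^(−1.141) = 0.3194, so ΔM = −53.29 Gt C and M = 957.84 − 53.29 = 904.55 Gt C.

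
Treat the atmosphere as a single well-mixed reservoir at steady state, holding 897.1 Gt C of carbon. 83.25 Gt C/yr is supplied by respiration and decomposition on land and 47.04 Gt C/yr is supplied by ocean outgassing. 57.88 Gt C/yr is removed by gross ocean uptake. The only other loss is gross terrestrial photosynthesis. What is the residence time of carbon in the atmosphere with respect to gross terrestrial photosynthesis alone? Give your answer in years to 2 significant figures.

At steady state ΣF_in = ΣF_out.
ΣF_in = 83.25 + 47.04 = 130.29 Gt C/yr.
Gross terrestrial photosynthesis flux = ΣF_in − (57.88) = 130.29 − 57.88 = 72.41 Gt C/yr.
τ = M / F = 897.1 / 72.41 = 12.39 yr.

12 yr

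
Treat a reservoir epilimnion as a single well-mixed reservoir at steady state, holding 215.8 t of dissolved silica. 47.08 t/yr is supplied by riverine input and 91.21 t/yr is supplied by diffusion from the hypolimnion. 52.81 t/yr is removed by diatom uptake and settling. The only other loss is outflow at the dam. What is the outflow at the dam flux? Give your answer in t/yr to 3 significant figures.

85.5 t/yr

At steady state ΣF_in = ΣF_out.
ΣF_in = 47.08 + 91.21 = 138.29 t/yr.
Outflow at the dam flux = ΣF_in − (52.81) = 138.29 − 52.81 = 85.48 t/yr.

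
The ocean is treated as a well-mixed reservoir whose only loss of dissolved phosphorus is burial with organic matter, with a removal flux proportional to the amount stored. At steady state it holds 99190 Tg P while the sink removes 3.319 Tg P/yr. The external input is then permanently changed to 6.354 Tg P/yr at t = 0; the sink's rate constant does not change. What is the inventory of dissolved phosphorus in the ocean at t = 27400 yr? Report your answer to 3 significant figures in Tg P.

τ = M₀/F₀ = 99190/3.319 = 29890 yr; rate constant k = 1/τ.
New steady state M_∞ = F₁/k = F₁·τ = 6.354 × 29890 = 189890 Tg P.
M(t) = M_∞ + (M₀ − M_∞)·e^(−t/τ); t/τ = 27400/29890 = 0.9168, so e^(−t/τ) = 0.3998.
M(t) = 189890 − 90700 × 0.3998 = 153630 Tg P.

154000 Tg P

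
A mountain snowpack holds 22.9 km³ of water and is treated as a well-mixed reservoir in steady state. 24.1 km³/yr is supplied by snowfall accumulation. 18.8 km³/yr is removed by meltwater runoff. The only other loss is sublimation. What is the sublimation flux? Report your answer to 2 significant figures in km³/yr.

5.3 km³/yr

At steady state ΣF_in = ΣF_out.
ΣF_in = 24.100 km³/yr.
Sublimation flux = ΣF_in − (18.8) = 24.100 − 18.80 = 5.300 km³/yr.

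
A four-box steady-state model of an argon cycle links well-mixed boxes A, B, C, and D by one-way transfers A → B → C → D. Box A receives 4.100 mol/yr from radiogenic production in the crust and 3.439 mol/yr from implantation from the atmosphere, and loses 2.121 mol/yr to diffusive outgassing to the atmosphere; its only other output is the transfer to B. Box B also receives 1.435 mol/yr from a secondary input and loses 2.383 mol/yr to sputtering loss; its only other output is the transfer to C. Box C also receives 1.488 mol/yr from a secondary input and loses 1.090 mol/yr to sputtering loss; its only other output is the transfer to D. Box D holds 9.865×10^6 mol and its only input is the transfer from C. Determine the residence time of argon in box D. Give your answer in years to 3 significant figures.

Box A: F(A→B) = (4.100 + 3.439) − 2.121 = 5.4180 mol/yr.
Box B: F(B→C) = (5.4180 + 1.435) − 2.383 = 4.4700 mol/yr.
Box C: F(C→D) = (4.4700 + 1.488) − 1.090 = 4.8680 mol/yr.
Box D throughput = its input = 4.8680 mol/yr; τ = 9.865×10^6 / 4.8680 = 2.026×10^6 yr.

2.03×10^6 yr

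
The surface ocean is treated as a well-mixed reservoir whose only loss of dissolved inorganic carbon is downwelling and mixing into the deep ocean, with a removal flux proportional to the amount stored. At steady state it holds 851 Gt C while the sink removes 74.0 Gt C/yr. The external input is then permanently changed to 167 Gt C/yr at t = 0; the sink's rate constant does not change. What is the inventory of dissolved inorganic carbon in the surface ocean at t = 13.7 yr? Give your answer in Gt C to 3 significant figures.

1600 Gt C

τ = M₀/F₀ = 851/74.0 = 11.50 yr; rate constant k = 1/τ.
New steady state M_∞ = F₁/k = F₁·τ = 167 × 11.50 = 1920.5 Gt C.
M(t) = M_∞ + (M₀ − M_∞)·e^(−t/τ); t/τ = 13.7/11.50 = 1.191, so e^(−t/τ) = 0.3038.
M(t) = 1920.5 − 1070 × 0.3038 = 1595.6 Gt C.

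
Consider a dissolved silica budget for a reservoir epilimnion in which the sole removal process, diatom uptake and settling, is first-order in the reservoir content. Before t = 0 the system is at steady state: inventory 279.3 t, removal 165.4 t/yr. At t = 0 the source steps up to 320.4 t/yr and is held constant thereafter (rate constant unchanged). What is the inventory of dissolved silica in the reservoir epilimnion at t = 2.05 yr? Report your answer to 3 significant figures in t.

463 t

The sink rate constant is k = F₀/M₀ = 165.4/279.3 = 0.5922 yr⁻¹.
Solving dM/dt = F₁ − kM with M(0) = M₀ gives M(t) = F₁/k + (M₀ − F₁/k)·e^(−kt).
F₁/k = 320.4/0.5922 = 541.04 t; kt = 0.5922 × 2.05 = 1.214, e^(−kt) = 0.2970.
M(2.05) = 541.04 + (279.3 − 541.04) × 0.2970 = 541.04 − 77.74 = 463.30 t.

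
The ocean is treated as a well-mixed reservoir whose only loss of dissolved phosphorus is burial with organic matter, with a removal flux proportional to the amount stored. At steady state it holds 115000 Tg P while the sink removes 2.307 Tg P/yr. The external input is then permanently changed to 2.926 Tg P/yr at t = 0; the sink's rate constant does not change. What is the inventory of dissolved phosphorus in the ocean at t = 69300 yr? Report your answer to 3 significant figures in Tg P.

The sink rate constant is k = F₀/M₀ = 2.307/115000 = 2.006×10^-5 yr⁻¹.
Solving dM/dt = F₁ − kM with M(0) = M₀ gives M(t) = F₁/k + (M₀ − F₁/k)·e^(−kt).
F₁/k = 2.926/2.006×10^-5 = 145860 Tg P; kt = 2.006×10^-5 × 69300 = 1.390, e^(−kt) = 0.2490.
M(69300) = 145860 + (115000 − 145860) × 0.2490 = 145860 − 7684 = 138170 Tg P.

138000 Tg P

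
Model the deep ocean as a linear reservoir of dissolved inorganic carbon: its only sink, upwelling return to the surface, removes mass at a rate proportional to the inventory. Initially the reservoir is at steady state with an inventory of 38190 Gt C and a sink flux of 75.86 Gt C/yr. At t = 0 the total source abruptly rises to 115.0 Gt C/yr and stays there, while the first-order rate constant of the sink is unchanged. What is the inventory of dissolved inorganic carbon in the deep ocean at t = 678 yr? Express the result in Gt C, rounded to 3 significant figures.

52800 Gt C

The sink rate constant is k = F₀/M₀ = 75.86/38190 = 0.001986 yr⁻¹.
Solving dM/dt = F₁ − kM with M(0) = M₀ gives M(t) = F₁/k + (M₀ − F₁/k)·e^(−kt).
F₁/k = 115.0/0.001986 = 57894 Gt C; kt = 0.001986 × 678 = 1.347, e^(−kt) = 0.2601.
M(678) = 57894 + (38190 − 57894) × 0.2601 = 57894 − 5125 = 52770 Gt C.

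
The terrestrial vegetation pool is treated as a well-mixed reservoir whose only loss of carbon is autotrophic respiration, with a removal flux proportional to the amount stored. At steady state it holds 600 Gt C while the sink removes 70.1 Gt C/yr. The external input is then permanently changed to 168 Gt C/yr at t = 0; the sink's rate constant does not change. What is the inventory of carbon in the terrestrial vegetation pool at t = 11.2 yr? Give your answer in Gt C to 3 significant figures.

τ = M₀/F₀ = 600/70.1 = 8.559 yr; rate constant k = 1/τ.
New steady state M_∞ = F₁/k = F₁·τ = 168 × 8.559 = 1437.9 Gt C.
M(t) = M_∞ + (M₀ − M_∞)·e^(−t/τ); t/τ = 11.2/8.559 = 1.309, so e^(−t/τ) = 0.2702.
M(t) = 1437.9 − 837.9 × 0.2702 = 1211.5 Gt C.

1210 Gt C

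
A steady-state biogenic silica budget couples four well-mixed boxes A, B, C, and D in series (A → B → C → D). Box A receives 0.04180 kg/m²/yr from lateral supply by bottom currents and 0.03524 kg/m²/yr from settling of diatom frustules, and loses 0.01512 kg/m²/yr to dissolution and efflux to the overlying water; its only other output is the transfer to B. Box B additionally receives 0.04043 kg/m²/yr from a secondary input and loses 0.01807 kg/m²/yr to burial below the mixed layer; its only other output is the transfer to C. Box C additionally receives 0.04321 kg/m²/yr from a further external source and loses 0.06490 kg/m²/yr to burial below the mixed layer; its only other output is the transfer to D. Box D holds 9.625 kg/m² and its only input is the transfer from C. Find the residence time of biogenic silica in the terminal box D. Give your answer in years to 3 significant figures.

154 yr

Box A: F(A→B) = (0.04180 + 0.03524) − 0.01512 = 0.061920 kg/m²/yr.
Box B: F(B→C) = (0.061920 + 0.04043) − 0.01807 = 0.084280 kg/m²/yr.
Box C: F(C→D) = (0.084280 + 0.04321) − 0.06490 = 0.062590 kg/m²/yr.
Box D throughput = its input = 0.062590 kg/m²/yr; τ = 9.625 / 0.062590 = 153.8 yr.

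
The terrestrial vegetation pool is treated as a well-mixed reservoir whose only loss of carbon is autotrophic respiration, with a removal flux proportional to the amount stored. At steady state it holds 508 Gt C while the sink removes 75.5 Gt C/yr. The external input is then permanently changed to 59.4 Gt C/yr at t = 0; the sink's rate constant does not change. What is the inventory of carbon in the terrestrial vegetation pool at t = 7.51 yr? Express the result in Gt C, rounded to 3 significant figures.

τ = M₀/F₀ = 508/75.5 = 6.728 yr; rate constant k = 1/τ.
New steady state M_∞ = F₁/k = F₁·τ = 59.4 × 6.728 = 399.67 Gt C.
M(t) = M_∞ + (M₀ − M_∞)·e^(−t/τ); t/τ = 7.51/6.728 = 1.116, so e^(−t/τ) = 0.3275.
M(t) = 399.67 + 108.3 × 0.3275 = 435.15 Gt C.

435 Gt C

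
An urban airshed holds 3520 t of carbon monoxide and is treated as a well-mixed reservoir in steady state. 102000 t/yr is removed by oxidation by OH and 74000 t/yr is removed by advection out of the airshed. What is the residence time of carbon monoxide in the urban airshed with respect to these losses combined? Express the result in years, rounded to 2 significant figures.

Total removal = 102000 + 74000 = 176000 t/yr.
τ = M / ΣF_out = 3520 / 176000 = 0.02000 yr.

0.020 yr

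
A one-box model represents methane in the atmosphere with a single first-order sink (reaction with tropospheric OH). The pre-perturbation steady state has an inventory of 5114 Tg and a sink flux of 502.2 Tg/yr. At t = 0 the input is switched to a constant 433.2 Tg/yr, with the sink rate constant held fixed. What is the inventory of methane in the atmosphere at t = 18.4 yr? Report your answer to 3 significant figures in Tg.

The sink rate constant is k = F₀/M₀ = 502.2/5114 = 0.09820 yr⁻¹.
Solving dM/dt = F₁ − kM with M(0) = M₀ gives M(t) = F₁/k + (M₀ − F₁/k)·e^(−kt).
F₁/k = 433.2/0.09820 = 4411.4 Tg; kt = 0.09820 × 18.4 = 1.807, e^(−kt) = 0.1642.
M(18.4) = 4411.4 + (5114 − 4411.4) × 0.1642 = 4411.4 + 115.3 = 4526.7 Tg.

4530 Tg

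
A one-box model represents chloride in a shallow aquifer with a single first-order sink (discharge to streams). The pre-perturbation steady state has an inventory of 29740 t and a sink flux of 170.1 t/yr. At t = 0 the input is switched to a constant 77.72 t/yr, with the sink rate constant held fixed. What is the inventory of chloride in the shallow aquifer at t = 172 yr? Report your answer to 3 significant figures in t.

19600 t

The sink rate constant is k = F₀/M₀ = 170.1/29740 = 0.005720 yr⁻¹.
Solving dM/dt = F₁ − kM with M(0) = M₀ gives M(t) = F₁/k + (M₀ − F₁/k)·e^(−kt).
F₁/k = 77.72/0.005720 = 13588 t; kt = 0.005720 × 172 = 0.9838, e^(−kt) = 0.3739.
M(172) = 13588 + (29740 − 13588) × 0.3739 = 13588 + 6039 = 19628 t.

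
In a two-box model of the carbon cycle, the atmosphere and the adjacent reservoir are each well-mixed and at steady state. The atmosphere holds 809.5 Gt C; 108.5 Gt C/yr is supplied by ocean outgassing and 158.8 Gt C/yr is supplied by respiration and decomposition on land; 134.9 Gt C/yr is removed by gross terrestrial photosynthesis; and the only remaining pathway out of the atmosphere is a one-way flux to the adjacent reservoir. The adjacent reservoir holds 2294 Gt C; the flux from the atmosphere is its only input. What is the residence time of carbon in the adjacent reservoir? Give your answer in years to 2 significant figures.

Balance the atmosphere: ΣF_in = 108.5 + 158.8 = 267.30 Gt C/yr.
Flux to the adjacent reservoir = ΣF_in − (134.9) = 132.40 Gt C/yr.
At steady state the output of the adjacent reservoir equals its input, 132.40 Gt C/yr.
τ = M / F = 2294 / 132.40 = 17.33 yr.

17 yr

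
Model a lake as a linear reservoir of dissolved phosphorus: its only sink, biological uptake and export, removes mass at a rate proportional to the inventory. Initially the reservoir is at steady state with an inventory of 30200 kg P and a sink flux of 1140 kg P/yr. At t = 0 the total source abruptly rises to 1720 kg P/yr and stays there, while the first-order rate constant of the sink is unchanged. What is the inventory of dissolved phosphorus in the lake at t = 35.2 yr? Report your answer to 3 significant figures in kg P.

τ = M₀/F₀ = 30200/1140 = 26.49 yr; rate constant k = 1/τ.
New steady state M_∞ = F₁/k = F₁·τ = 1720 × 26.49 = 45565 kg P.
M(t) = M_∞ + (M₀ − M_∞)·e^(−t/τ); t/τ = 35.2/26.49 = 1.329, so e^(−t/τ) = 0.2648.
M(t) = 45565 − 15360 × 0.2648 = 41496 kg P.

41500 kg P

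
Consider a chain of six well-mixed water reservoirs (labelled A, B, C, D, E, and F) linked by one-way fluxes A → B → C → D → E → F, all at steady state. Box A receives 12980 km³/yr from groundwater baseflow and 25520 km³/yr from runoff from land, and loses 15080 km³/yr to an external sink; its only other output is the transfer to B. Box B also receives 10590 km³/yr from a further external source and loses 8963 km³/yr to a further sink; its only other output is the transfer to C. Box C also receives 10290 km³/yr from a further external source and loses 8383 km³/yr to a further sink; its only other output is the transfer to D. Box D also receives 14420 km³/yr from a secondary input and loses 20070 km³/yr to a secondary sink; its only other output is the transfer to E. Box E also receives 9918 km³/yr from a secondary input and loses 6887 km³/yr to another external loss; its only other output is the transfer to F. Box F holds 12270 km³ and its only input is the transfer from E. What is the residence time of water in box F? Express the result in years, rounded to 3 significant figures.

Box A: F(A→B) = (12980 + 25520) − 15080 = 23420 km³/yr.
Box B: F(B→C) = (23420 + 10590) − 8963 = 25047 km³/yr.
Box C: F(C→D) = (25047 + 10290) − 8383 = 26954 km³/yr.
Box D: F(D→E) = (26954 + 14420) − 20070 = 21304 km³/yr.
Box E: F(E→F) = (21304 + 9918) − 6887 = 24335 km³/yr.
Box F throughput = its input = 24335 km³/yr; τ = 12270 / 24335 = 0.5042 yr.

0.504 yr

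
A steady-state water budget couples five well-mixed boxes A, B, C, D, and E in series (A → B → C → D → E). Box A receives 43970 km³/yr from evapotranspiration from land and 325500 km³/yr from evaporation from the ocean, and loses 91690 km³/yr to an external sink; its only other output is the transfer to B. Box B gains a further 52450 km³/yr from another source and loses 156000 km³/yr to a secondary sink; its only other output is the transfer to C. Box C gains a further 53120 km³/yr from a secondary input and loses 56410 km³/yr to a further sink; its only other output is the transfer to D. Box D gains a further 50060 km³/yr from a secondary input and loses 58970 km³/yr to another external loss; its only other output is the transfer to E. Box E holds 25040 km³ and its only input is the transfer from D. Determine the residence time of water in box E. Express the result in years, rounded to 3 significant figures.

0.155 yr

Box A: F(A→B) = (43970 + 325500) − 91690 = 277780 km³/yr.
Box B: F(B→C) = (277780 + 52450) − 156000 = 174230 km³/yr.
Box C: F(C→D) = (174230 + 53120) − 56410 = 170940 km³/yr.
Box D: F(D→E) = (170940 + 50060) − 58970 = 162030 km³/yr.
Box E throughput = its input = 162030 km³/yr; τ = 25040 / 162030 = 0.1545 yr.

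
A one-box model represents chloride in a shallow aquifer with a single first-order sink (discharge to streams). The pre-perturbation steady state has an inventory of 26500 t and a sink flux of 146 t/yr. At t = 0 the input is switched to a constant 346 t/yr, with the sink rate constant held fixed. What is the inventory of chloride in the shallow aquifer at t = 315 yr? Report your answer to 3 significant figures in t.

56400 t

Residence time τ = M₀/F₀ = 181.5 yr. The eventual steady state is M_∞ = M₀·(F₁/F₀) = 26500 × 346/146 = 62801 t.
The anomaly ΔM(t) = M(t) − M_∞ decays as ΔM₀·e^(−t/τ) with ΔM₀ = 26500 − 62801 = −36300 t.
At t = 315 yr, e^(−t/τ) = e^(−1.735) = 0.1763, so ΔM = −6401 t and M = 62801 − 6401 = 56401 t.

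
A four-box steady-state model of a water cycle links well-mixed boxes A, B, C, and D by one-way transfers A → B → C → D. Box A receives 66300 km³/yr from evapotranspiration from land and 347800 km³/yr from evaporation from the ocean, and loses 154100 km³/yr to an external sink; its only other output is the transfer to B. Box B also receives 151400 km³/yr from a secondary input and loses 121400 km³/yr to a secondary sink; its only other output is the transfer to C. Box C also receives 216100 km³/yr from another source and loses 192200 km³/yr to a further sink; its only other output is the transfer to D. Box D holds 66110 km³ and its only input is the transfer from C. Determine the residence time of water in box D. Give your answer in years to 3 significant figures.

Box A: F(A→B) = (66300 + 347800) − 154100 = 260000 km³/yr.
Box B: F(B→C) = (260000 + 151400) − 121400 = 290000 km³/yr.
Box C: F(C→D) = (290000 + 216100) − 192200 = 313900 km³/yr.
Box D throughput = its input = 313900 km³/yr; τ = 66110 / 313900 = 0.2106 yr.

0.211 yr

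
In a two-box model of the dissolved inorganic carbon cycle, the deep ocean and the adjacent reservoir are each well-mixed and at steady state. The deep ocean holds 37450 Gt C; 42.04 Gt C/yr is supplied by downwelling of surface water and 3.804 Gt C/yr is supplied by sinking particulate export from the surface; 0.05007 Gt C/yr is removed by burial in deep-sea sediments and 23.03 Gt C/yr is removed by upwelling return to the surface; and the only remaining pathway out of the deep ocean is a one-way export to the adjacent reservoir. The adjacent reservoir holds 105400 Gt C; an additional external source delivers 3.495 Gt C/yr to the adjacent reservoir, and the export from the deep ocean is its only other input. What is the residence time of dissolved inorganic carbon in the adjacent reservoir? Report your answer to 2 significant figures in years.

Balance the deep ocean: ΣF_in = 42.04 + 3.804 = 45.844 Gt C/yr.
Export to the adjacent reservoir = ΣF_in − (0.05007 + 23.03) = 22.764 Gt C/yr.
Total input to the adjacent reservoir = 22.764 + 3.495 = 26.259 Gt C/yr; at steady state this equals its total output.
τ = M / F = 105400 / 26.259 = 4014 yr.

4000 yr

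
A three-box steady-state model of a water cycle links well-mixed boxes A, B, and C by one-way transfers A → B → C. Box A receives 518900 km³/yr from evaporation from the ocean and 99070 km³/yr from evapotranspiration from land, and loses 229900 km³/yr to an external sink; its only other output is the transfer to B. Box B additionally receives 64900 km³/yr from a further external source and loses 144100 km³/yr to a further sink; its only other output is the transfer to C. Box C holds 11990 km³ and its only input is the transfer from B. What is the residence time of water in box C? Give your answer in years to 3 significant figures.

0.0388 yr

Box A: F(A→B) = (518900 + 99070) − 229900 = 388070 km³/yr.
Box B: F(B→C) = (388070 + 64900) − 144100 = 308870 km³/yr.
Box C throughput = its input = 308870 km³/yr; τ = 11990 / 308870 = 0.03882 yr.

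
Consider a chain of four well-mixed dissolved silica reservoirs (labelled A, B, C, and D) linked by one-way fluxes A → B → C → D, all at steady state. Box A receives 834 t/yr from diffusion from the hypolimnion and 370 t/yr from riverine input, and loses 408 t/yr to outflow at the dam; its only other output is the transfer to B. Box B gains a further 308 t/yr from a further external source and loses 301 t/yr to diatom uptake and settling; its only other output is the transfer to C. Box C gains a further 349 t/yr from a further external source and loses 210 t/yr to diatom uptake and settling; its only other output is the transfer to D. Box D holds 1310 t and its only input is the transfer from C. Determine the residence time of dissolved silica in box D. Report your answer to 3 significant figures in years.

Box A: F(A→B) = (834 + 370) − 408 = 796.00 t/yr.
Box B: F(B→C) = (796.00 + 308) − 301 = 803.00 t/yr.
Box C: F(C→D) = (803.00 + 349) − 210 = 942.00 t/yr.
Box D throughput = its input = 942.00 t/yr; τ = 1310 / 942.00 = 1.391 yr.

1.39 yr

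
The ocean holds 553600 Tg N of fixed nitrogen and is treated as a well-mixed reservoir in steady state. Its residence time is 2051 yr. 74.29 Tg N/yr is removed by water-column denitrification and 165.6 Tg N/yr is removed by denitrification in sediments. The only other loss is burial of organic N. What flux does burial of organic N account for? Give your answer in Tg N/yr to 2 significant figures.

Total removal F = M/τ = 553600 / 2051 = 269.9 Tg N/yr.
Burial of organic N = F − (74.29 + 165.6) = 269.9 − 239.9 = 30.03 Tg N/yr.

30 Tg N/yr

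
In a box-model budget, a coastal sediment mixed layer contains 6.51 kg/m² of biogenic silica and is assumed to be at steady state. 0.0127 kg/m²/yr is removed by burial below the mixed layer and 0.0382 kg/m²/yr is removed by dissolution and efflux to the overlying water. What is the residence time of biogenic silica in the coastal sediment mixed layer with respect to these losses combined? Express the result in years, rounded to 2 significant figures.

Total removal = 0.01270 + 0.03820 = 0.050900 kg/m²/yr.
τ = M / ΣF_out = 6.51 / 0.050900 = 127.9 yr.

130 yr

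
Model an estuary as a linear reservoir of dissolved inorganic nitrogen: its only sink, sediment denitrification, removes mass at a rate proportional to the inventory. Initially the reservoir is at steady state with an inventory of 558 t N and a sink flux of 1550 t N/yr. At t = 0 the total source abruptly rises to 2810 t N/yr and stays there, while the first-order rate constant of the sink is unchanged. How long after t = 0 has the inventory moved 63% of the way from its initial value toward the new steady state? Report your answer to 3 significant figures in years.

τ = M₀/F₀ = 558/1550 = 0.3600 yr.
The remaining gap fraction is e^(−t/τ); 63% covered ⇒ e^(−t/τ) = 0.370.
t = −τ ln(0.370) = 0.3600 × 0.9943 = 0.3579 yr.

0.358 yr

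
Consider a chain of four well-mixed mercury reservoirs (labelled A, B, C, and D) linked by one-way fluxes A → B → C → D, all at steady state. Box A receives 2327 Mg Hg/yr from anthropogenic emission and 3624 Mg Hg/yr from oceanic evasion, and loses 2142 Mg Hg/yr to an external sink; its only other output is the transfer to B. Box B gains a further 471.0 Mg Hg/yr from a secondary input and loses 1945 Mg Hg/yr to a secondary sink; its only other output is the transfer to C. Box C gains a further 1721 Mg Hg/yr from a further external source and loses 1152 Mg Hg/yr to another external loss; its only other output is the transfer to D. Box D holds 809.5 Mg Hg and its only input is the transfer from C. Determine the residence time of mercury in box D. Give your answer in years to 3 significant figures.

Box A: F(A→B) = (2327 + 3624) − 2142 = 3809.0 Mg Hg/yr.
Box B: F(B→C) = (3809.0 + 471.0) − 1945 = 2335.0 Mg Hg/yr.
Box C: F(C→D) = (2335.0 + 1721) − 1152 = 2904.0 Mg Hg/yr.
Box D throughput = its input = 2904.0 Mg Hg/yr; τ = 809.5 / 2904.0 = 0.2788 yr.

0.279 yr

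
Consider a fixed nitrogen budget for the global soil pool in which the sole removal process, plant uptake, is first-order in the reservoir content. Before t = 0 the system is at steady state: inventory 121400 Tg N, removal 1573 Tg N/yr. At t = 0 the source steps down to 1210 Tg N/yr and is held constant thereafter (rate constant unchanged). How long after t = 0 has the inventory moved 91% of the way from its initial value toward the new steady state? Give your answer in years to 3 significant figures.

τ = M₀/F₀ = 121400/1573 = 77.18 yr.
The remaining gap fraction is e^(−t/τ); 91% covered ⇒ e^(−t/τ) = 0.0900.
t = −τ ln(0.0900) = 77.18 × 2.408 = 185.8 yr.

186 yr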